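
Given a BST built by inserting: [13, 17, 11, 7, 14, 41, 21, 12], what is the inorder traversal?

Tree insertion order: [13, 17, 11, 7, 14, 41, 21, 12]
Tree (level-order array): [13, 11, 17, 7, 12, 14, 41, None, None, None, None, None, None, 21]
Inorder traversal: [7, 11, 12, 13, 14, 17, 21, 41]


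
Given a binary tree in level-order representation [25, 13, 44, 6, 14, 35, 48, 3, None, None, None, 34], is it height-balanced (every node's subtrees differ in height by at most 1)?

Tree (level-order array): [25, 13, 44, 6, 14, 35, 48, 3, None, None, None, 34]
Definition: a tree is height-balanced if, at every node, |h(left) - h(right)| <= 1 (empty subtree has height -1).
Bottom-up per-node check:
  node 3: h_left=-1, h_right=-1, diff=0 [OK], height=0
  node 6: h_left=0, h_right=-1, diff=1 [OK], height=1
  node 14: h_left=-1, h_right=-1, diff=0 [OK], height=0
  node 13: h_left=1, h_right=0, diff=1 [OK], height=2
  node 34: h_left=-1, h_right=-1, diff=0 [OK], height=0
  node 35: h_left=0, h_right=-1, diff=1 [OK], height=1
  node 48: h_left=-1, h_right=-1, diff=0 [OK], height=0
  node 44: h_left=1, h_right=0, diff=1 [OK], height=2
  node 25: h_left=2, h_right=2, diff=0 [OK], height=3
All nodes satisfy the balance condition.
Result: Balanced


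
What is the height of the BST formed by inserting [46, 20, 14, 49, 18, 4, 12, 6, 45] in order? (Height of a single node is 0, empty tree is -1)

Insertion order: [46, 20, 14, 49, 18, 4, 12, 6, 45]
Tree (level-order array): [46, 20, 49, 14, 45, None, None, 4, 18, None, None, None, 12, None, None, 6]
Compute height bottom-up (empty subtree = -1):
  height(6) = 1 + max(-1, -1) = 0
  height(12) = 1 + max(0, -1) = 1
  height(4) = 1 + max(-1, 1) = 2
  height(18) = 1 + max(-1, -1) = 0
  height(14) = 1 + max(2, 0) = 3
  height(45) = 1 + max(-1, -1) = 0
  height(20) = 1 + max(3, 0) = 4
  height(49) = 1 + max(-1, -1) = 0
  height(46) = 1 + max(4, 0) = 5
Height = 5


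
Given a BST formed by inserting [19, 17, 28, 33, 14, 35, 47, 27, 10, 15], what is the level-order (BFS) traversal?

Tree insertion order: [19, 17, 28, 33, 14, 35, 47, 27, 10, 15]
Tree (level-order array): [19, 17, 28, 14, None, 27, 33, 10, 15, None, None, None, 35, None, None, None, None, None, 47]
BFS from the root, enqueuing left then right child of each popped node:
  queue [19] -> pop 19, enqueue [17, 28], visited so far: [19]
  queue [17, 28] -> pop 17, enqueue [14], visited so far: [19, 17]
  queue [28, 14] -> pop 28, enqueue [27, 33], visited so far: [19, 17, 28]
  queue [14, 27, 33] -> pop 14, enqueue [10, 15], visited so far: [19, 17, 28, 14]
  queue [27, 33, 10, 15] -> pop 27, enqueue [none], visited so far: [19, 17, 28, 14, 27]
  queue [33, 10, 15] -> pop 33, enqueue [35], visited so far: [19, 17, 28, 14, 27, 33]
  queue [10, 15, 35] -> pop 10, enqueue [none], visited so far: [19, 17, 28, 14, 27, 33, 10]
  queue [15, 35] -> pop 15, enqueue [none], visited so far: [19, 17, 28, 14, 27, 33, 10, 15]
  queue [35] -> pop 35, enqueue [47], visited so far: [19, 17, 28, 14, 27, 33, 10, 15, 35]
  queue [47] -> pop 47, enqueue [none], visited so far: [19, 17, 28, 14, 27, 33, 10, 15, 35, 47]
Result: [19, 17, 28, 14, 27, 33, 10, 15, 35, 47]


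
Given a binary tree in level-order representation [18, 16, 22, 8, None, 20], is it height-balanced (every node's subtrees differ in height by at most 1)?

Tree (level-order array): [18, 16, 22, 8, None, 20]
Definition: a tree is height-balanced if, at every node, |h(left) - h(right)| <= 1 (empty subtree has height -1).
Bottom-up per-node check:
  node 8: h_left=-1, h_right=-1, diff=0 [OK], height=0
  node 16: h_left=0, h_right=-1, diff=1 [OK], height=1
  node 20: h_left=-1, h_right=-1, diff=0 [OK], height=0
  node 22: h_left=0, h_right=-1, diff=1 [OK], height=1
  node 18: h_left=1, h_right=1, diff=0 [OK], height=2
All nodes satisfy the balance condition.
Result: Balanced


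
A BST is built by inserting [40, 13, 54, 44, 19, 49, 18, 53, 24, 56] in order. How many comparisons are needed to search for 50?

Search path for 50: 40 -> 54 -> 44 -> 49 -> 53
Found: False
Comparisons: 5


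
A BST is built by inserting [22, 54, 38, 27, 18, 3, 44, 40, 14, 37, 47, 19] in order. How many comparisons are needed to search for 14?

Search path for 14: 22 -> 18 -> 3 -> 14
Found: True
Comparisons: 4


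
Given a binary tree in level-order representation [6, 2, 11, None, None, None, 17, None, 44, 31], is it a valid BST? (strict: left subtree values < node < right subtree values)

Level-order array: [6, 2, 11, None, None, None, 17, None, 44, 31]
Validate using subtree bounds (lo, hi): at each node, require lo < value < hi,
then recurse left with hi=value and right with lo=value.
Preorder trace (stopping at first violation):
  at node 6 with bounds (-inf, +inf): OK
  at node 2 with bounds (-inf, 6): OK
  at node 11 with bounds (6, +inf): OK
  at node 17 with bounds (11, +inf): OK
  at node 44 with bounds (17, +inf): OK
  at node 31 with bounds (17, 44): OK
No violation found at any node.
Result: Valid BST


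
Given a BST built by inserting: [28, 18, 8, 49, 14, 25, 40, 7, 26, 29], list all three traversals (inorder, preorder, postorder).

Tree insertion order: [28, 18, 8, 49, 14, 25, 40, 7, 26, 29]
Tree (level-order array): [28, 18, 49, 8, 25, 40, None, 7, 14, None, 26, 29]
Inorder (L, root, R): [7, 8, 14, 18, 25, 26, 28, 29, 40, 49]
Preorder (root, L, R): [28, 18, 8, 7, 14, 25, 26, 49, 40, 29]
Postorder (L, R, root): [7, 14, 8, 26, 25, 18, 29, 40, 49, 28]


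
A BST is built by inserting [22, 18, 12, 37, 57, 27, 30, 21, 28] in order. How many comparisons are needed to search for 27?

Search path for 27: 22 -> 37 -> 27
Found: True
Comparisons: 3


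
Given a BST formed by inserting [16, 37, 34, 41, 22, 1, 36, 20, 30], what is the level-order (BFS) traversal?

Tree insertion order: [16, 37, 34, 41, 22, 1, 36, 20, 30]
Tree (level-order array): [16, 1, 37, None, None, 34, 41, 22, 36, None, None, 20, 30]
BFS from the root, enqueuing left then right child of each popped node:
  queue [16] -> pop 16, enqueue [1, 37], visited so far: [16]
  queue [1, 37] -> pop 1, enqueue [none], visited so far: [16, 1]
  queue [37] -> pop 37, enqueue [34, 41], visited so far: [16, 1, 37]
  queue [34, 41] -> pop 34, enqueue [22, 36], visited so far: [16, 1, 37, 34]
  queue [41, 22, 36] -> pop 41, enqueue [none], visited so far: [16, 1, 37, 34, 41]
  queue [22, 36] -> pop 22, enqueue [20, 30], visited so far: [16, 1, 37, 34, 41, 22]
  queue [36, 20, 30] -> pop 36, enqueue [none], visited so far: [16, 1, 37, 34, 41, 22, 36]
  queue [20, 30] -> pop 20, enqueue [none], visited so far: [16, 1, 37, 34, 41, 22, 36, 20]
  queue [30] -> pop 30, enqueue [none], visited so far: [16, 1, 37, 34, 41, 22, 36, 20, 30]
Result: [16, 1, 37, 34, 41, 22, 36, 20, 30]


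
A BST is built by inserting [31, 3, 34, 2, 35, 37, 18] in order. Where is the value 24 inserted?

Starting tree (level order): [31, 3, 34, 2, 18, None, 35, None, None, None, None, None, 37]
Insertion path: 31 -> 3 -> 18
Result: insert 24 as right child of 18
Final tree (level order): [31, 3, 34, 2, 18, None, 35, None, None, None, 24, None, 37]


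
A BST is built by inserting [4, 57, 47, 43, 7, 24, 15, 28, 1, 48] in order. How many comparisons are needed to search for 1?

Search path for 1: 4 -> 1
Found: True
Comparisons: 2


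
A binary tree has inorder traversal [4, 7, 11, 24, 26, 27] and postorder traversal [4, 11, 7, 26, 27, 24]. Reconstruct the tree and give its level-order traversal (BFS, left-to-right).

Inorder:   [4, 7, 11, 24, 26, 27]
Postorder: [4, 11, 7, 26, 27, 24]
Algorithm: postorder visits root last, so walk postorder right-to-left;
each value is the root of the current inorder slice — split it at that
value, recurse on the right subtree first, then the left.
Recursive splits:
  root=24; inorder splits into left=[4, 7, 11], right=[26, 27]
  root=27; inorder splits into left=[26], right=[]
  root=26; inorder splits into left=[], right=[]
  root=7; inorder splits into left=[4], right=[11]
  root=11; inorder splits into left=[], right=[]
  root=4; inorder splits into left=[], right=[]
Reconstructed level-order: [24, 7, 27, 4, 11, 26]


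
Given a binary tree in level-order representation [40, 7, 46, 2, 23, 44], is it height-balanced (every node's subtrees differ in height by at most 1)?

Tree (level-order array): [40, 7, 46, 2, 23, 44]
Definition: a tree is height-balanced if, at every node, |h(left) - h(right)| <= 1 (empty subtree has height -1).
Bottom-up per-node check:
  node 2: h_left=-1, h_right=-1, diff=0 [OK], height=0
  node 23: h_left=-1, h_right=-1, diff=0 [OK], height=0
  node 7: h_left=0, h_right=0, diff=0 [OK], height=1
  node 44: h_left=-1, h_right=-1, diff=0 [OK], height=0
  node 46: h_left=0, h_right=-1, diff=1 [OK], height=1
  node 40: h_left=1, h_right=1, diff=0 [OK], height=2
All nodes satisfy the balance condition.
Result: Balanced


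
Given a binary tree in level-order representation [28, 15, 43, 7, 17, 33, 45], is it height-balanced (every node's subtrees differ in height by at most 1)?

Tree (level-order array): [28, 15, 43, 7, 17, 33, 45]
Definition: a tree is height-balanced if, at every node, |h(left) - h(right)| <= 1 (empty subtree has height -1).
Bottom-up per-node check:
  node 7: h_left=-1, h_right=-1, diff=0 [OK], height=0
  node 17: h_left=-1, h_right=-1, diff=0 [OK], height=0
  node 15: h_left=0, h_right=0, diff=0 [OK], height=1
  node 33: h_left=-1, h_right=-1, diff=0 [OK], height=0
  node 45: h_left=-1, h_right=-1, diff=0 [OK], height=0
  node 43: h_left=0, h_right=0, diff=0 [OK], height=1
  node 28: h_left=1, h_right=1, diff=0 [OK], height=2
All nodes satisfy the balance condition.
Result: Balanced


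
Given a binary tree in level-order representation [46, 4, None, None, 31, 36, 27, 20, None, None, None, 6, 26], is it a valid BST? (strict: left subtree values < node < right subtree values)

Level-order array: [46, 4, None, None, 31, 36, 27, 20, None, None, None, 6, 26]
Validate using subtree bounds (lo, hi): at each node, require lo < value < hi,
then recurse left with hi=value and right with lo=value.
Preorder trace (stopping at first violation):
  at node 46 with bounds (-inf, +inf): OK
  at node 4 with bounds (-inf, 46): OK
  at node 31 with bounds (4, 46): OK
  at node 36 with bounds (4, 31): VIOLATION
Node 36 violates its bound: not (4 < 36 < 31).
Result: Not a valid BST


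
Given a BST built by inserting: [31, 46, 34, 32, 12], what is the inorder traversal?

Tree insertion order: [31, 46, 34, 32, 12]
Tree (level-order array): [31, 12, 46, None, None, 34, None, 32]
Inorder traversal: [12, 31, 32, 34, 46]


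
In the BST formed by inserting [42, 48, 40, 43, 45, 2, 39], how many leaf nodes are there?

Tree built from: [42, 48, 40, 43, 45, 2, 39]
Tree (level-order array): [42, 40, 48, 2, None, 43, None, None, 39, None, 45]
Rule: A leaf has 0 children.
Per-node child counts:
  node 42: 2 child(ren)
  node 40: 1 child(ren)
  node 2: 1 child(ren)
  node 39: 0 child(ren)
  node 48: 1 child(ren)
  node 43: 1 child(ren)
  node 45: 0 child(ren)
Matching nodes: [39, 45]
Count of leaf nodes: 2


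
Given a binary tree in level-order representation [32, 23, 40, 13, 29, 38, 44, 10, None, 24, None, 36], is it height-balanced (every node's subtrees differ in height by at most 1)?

Tree (level-order array): [32, 23, 40, 13, 29, 38, 44, 10, None, 24, None, 36]
Definition: a tree is height-balanced if, at every node, |h(left) - h(right)| <= 1 (empty subtree has height -1).
Bottom-up per-node check:
  node 10: h_left=-1, h_right=-1, diff=0 [OK], height=0
  node 13: h_left=0, h_right=-1, diff=1 [OK], height=1
  node 24: h_left=-1, h_right=-1, diff=0 [OK], height=0
  node 29: h_left=0, h_right=-1, diff=1 [OK], height=1
  node 23: h_left=1, h_right=1, diff=0 [OK], height=2
  node 36: h_left=-1, h_right=-1, diff=0 [OK], height=0
  node 38: h_left=0, h_right=-1, diff=1 [OK], height=1
  node 44: h_left=-1, h_right=-1, diff=0 [OK], height=0
  node 40: h_left=1, h_right=0, diff=1 [OK], height=2
  node 32: h_left=2, h_right=2, diff=0 [OK], height=3
All nodes satisfy the balance condition.
Result: Balanced


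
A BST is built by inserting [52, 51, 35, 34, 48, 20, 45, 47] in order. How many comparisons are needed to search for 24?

Search path for 24: 52 -> 51 -> 35 -> 34 -> 20
Found: False
Comparisons: 5


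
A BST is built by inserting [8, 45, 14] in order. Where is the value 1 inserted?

Starting tree (level order): [8, None, 45, 14]
Insertion path: 8
Result: insert 1 as left child of 8
Final tree (level order): [8, 1, 45, None, None, 14]


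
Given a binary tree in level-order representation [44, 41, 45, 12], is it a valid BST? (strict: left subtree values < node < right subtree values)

Level-order array: [44, 41, 45, 12]
Validate using subtree bounds (lo, hi): at each node, require lo < value < hi,
then recurse left with hi=value and right with lo=value.
Preorder trace (stopping at first violation):
  at node 44 with bounds (-inf, +inf): OK
  at node 41 with bounds (-inf, 44): OK
  at node 12 with bounds (-inf, 41): OK
  at node 45 with bounds (44, +inf): OK
No violation found at any node.
Result: Valid BST


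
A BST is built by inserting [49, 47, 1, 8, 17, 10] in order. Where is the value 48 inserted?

Starting tree (level order): [49, 47, None, 1, None, None, 8, None, 17, 10]
Insertion path: 49 -> 47
Result: insert 48 as right child of 47
Final tree (level order): [49, 47, None, 1, 48, None, 8, None, None, None, 17, 10]


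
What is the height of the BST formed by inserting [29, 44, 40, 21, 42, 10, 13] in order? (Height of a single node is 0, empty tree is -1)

Insertion order: [29, 44, 40, 21, 42, 10, 13]
Tree (level-order array): [29, 21, 44, 10, None, 40, None, None, 13, None, 42]
Compute height bottom-up (empty subtree = -1):
  height(13) = 1 + max(-1, -1) = 0
  height(10) = 1 + max(-1, 0) = 1
  height(21) = 1 + max(1, -1) = 2
  height(42) = 1 + max(-1, -1) = 0
  height(40) = 1 + max(-1, 0) = 1
  height(44) = 1 + max(1, -1) = 2
  height(29) = 1 + max(2, 2) = 3
Height = 3


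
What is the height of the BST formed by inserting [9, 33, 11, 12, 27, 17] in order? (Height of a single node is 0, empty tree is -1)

Insertion order: [9, 33, 11, 12, 27, 17]
Tree (level-order array): [9, None, 33, 11, None, None, 12, None, 27, 17]
Compute height bottom-up (empty subtree = -1):
  height(17) = 1 + max(-1, -1) = 0
  height(27) = 1 + max(0, -1) = 1
  height(12) = 1 + max(-1, 1) = 2
  height(11) = 1 + max(-1, 2) = 3
  height(33) = 1 + max(3, -1) = 4
  height(9) = 1 + max(-1, 4) = 5
Height = 5


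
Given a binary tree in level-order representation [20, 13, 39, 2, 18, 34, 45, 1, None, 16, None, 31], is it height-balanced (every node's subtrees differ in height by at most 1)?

Tree (level-order array): [20, 13, 39, 2, 18, 34, 45, 1, None, 16, None, 31]
Definition: a tree is height-balanced if, at every node, |h(left) - h(right)| <= 1 (empty subtree has height -1).
Bottom-up per-node check:
  node 1: h_left=-1, h_right=-1, diff=0 [OK], height=0
  node 2: h_left=0, h_right=-1, diff=1 [OK], height=1
  node 16: h_left=-1, h_right=-1, diff=0 [OK], height=0
  node 18: h_left=0, h_right=-1, diff=1 [OK], height=1
  node 13: h_left=1, h_right=1, diff=0 [OK], height=2
  node 31: h_left=-1, h_right=-1, diff=0 [OK], height=0
  node 34: h_left=0, h_right=-1, diff=1 [OK], height=1
  node 45: h_left=-1, h_right=-1, diff=0 [OK], height=0
  node 39: h_left=1, h_right=0, diff=1 [OK], height=2
  node 20: h_left=2, h_right=2, diff=0 [OK], height=3
All nodes satisfy the balance condition.
Result: Balanced


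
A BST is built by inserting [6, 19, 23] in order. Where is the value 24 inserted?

Starting tree (level order): [6, None, 19, None, 23]
Insertion path: 6 -> 19 -> 23
Result: insert 24 as right child of 23
Final tree (level order): [6, None, 19, None, 23, None, 24]


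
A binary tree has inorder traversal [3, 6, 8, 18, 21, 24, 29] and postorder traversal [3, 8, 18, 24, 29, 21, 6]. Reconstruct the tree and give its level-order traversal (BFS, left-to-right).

Inorder:   [3, 6, 8, 18, 21, 24, 29]
Postorder: [3, 8, 18, 24, 29, 21, 6]
Algorithm: postorder visits root last, so walk postorder right-to-left;
each value is the root of the current inorder slice — split it at that
value, recurse on the right subtree first, then the left.
Recursive splits:
  root=6; inorder splits into left=[3], right=[8, 18, 21, 24, 29]
  root=21; inorder splits into left=[8, 18], right=[24, 29]
  root=29; inorder splits into left=[24], right=[]
  root=24; inorder splits into left=[], right=[]
  root=18; inorder splits into left=[8], right=[]
  root=8; inorder splits into left=[], right=[]
  root=3; inorder splits into left=[], right=[]
Reconstructed level-order: [6, 3, 21, 18, 29, 8, 24]


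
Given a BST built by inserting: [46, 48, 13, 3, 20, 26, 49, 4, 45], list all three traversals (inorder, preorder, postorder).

Tree insertion order: [46, 48, 13, 3, 20, 26, 49, 4, 45]
Tree (level-order array): [46, 13, 48, 3, 20, None, 49, None, 4, None, 26, None, None, None, None, None, 45]
Inorder (L, root, R): [3, 4, 13, 20, 26, 45, 46, 48, 49]
Preorder (root, L, R): [46, 13, 3, 4, 20, 26, 45, 48, 49]
Postorder (L, R, root): [4, 3, 45, 26, 20, 13, 49, 48, 46]


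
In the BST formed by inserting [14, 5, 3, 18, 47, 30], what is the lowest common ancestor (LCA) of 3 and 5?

Tree insertion order: [14, 5, 3, 18, 47, 30]
Tree (level-order array): [14, 5, 18, 3, None, None, 47, None, None, 30]
In a BST, the LCA of p=3, q=5 is the first node v on the
root-to-leaf path with p <= v <= q (go left if both < v, right if both > v).
Walk from root:
  at 14: both 3 and 5 < 14, go left
  at 5: 3 <= 5 <= 5, this is the LCA
LCA = 5


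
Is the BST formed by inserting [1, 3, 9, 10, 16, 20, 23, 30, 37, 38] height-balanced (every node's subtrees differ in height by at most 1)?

Tree (level-order array): [1, None, 3, None, 9, None, 10, None, 16, None, 20, None, 23, None, 30, None, 37, None, 38]
Definition: a tree is height-balanced if, at every node, |h(left) - h(right)| <= 1 (empty subtree has height -1).
Bottom-up per-node check:
  node 38: h_left=-1, h_right=-1, diff=0 [OK], height=0
  node 37: h_left=-1, h_right=0, diff=1 [OK], height=1
  node 30: h_left=-1, h_right=1, diff=2 [FAIL (|-1-1|=2 > 1)], height=2
  node 23: h_left=-1, h_right=2, diff=3 [FAIL (|-1-2|=3 > 1)], height=3
  node 20: h_left=-1, h_right=3, diff=4 [FAIL (|-1-3|=4 > 1)], height=4
  node 16: h_left=-1, h_right=4, diff=5 [FAIL (|-1-4|=5 > 1)], height=5
  node 10: h_left=-1, h_right=5, diff=6 [FAIL (|-1-5|=6 > 1)], height=6
  node 9: h_left=-1, h_right=6, diff=7 [FAIL (|-1-6|=7 > 1)], height=7
  node 3: h_left=-1, h_right=7, diff=8 [FAIL (|-1-7|=8 > 1)], height=8
  node 1: h_left=-1, h_right=8, diff=9 [FAIL (|-1-8|=9 > 1)], height=9
Node 30 violates the condition: |-1 - 1| = 2 > 1.
Result: Not balanced


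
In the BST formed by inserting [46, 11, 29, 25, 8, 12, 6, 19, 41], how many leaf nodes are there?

Tree built from: [46, 11, 29, 25, 8, 12, 6, 19, 41]
Tree (level-order array): [46, 11, None, 8, 29, 6, None, 25, 41, None, None, 12, None, None, None, None, 19]
Rule: A leaf has 0 children.
Per-node child counts:
  node 46: 1 child(ren)
  node 11: 2 child(ren)
  node 8: 1 child(ren)
  node 6: 0 child(ren)
  node 29: 2 child(ren)
  node 25: 1 child(ren)
  node 12: 1 child(ren)
  node 19: 0 child(ren)
  node 41: 0 child(ren)
Matching nodes: [6, 19, 41]
Count of leaf nodes: 3


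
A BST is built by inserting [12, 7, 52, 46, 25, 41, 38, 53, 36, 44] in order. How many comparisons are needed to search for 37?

Search path for 37: 12 -> 52 -> 46 -> 25 -> 41 -> 38 -> 36
Found: False
Comparisons: 7


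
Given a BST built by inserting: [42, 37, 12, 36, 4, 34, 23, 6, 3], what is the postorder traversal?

Tree insertion order: [42, 37, 12, 36, 4, 34, 23, 6, 3]
Tree (level-order array): [42, 37, None, 12, None, 4, 36, 3, 6, 34, None, None, None, None, None, 23]
Postorder traversal: [3, 6, 4, 23, 34, 36, 12, 37, 42]


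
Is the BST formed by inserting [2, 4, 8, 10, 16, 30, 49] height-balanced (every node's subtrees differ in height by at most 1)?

Tree (level-order array): [2, None, 4, None, 8, None, 10, None, 16, None, 30, None, 49]
Definition: a tree is height-balanced if, at every node, |h(left) - h(right)| <= 1 (empty subtree has height -1).
Bottom-up per-node check:
  node 49: h_left=-1, h_right=-1, diff=0 [OK], height=0
  node 30: h_left=-1, h_right=0, diff=1 [OK], height=1
  node 16: h_left=-1, h_right=1, diff=2 [FAIL (|-1-1|=2 > 1)], height=2
  node 10: h_left=-1, h_right=2, diff=3 [FAIL (|-1-2|=3 > 1)], height=3
  node 8: h_left=-1, h_right=3, diff=4 [FAIL (|-1-3|=4 > 1)], height=4
  node 4: h_left=-1, h_right=4, diff=5 [FAIL (|-1-4|=5 > 1)], height=5
  node 2: h_left=-1, h_right=5, diff=6 [FAIL (|-1-5|=6 > 1)], height=6
Node 16 violates the condition: |-1 - 1| = 2 > 1.
Result: Not balanced


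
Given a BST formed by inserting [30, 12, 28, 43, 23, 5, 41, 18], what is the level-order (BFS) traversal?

Tree insertion order: [30, 12, 28, 43, 23, 5, 41, 18]
Tree (level-order array): [30, 12, 43, 5, 28, 41, None, None, None, 23, None, None, None, 18]
BFS from the root, enqueuing left then right child of each popped node:
  queue [30] -> pop 30, enqueue [12, 43], visited so far: [30]
  queue [12, 43] -> pop 12, enqueue [5, 28], visited so far: [30, 12]
  queue [43, 5, 28] -> pop 43, enqueue [41], visited so far: [30, 12, 43]
  queue [5, 28, 41] -> pop 5, enqueue [none], visited so far: [30, 12, 43, 5]
  queue [28, 41] -> pop 28, enqueue [23], visited so far: [30, 12, 43, 5, 28]
  queue [41, 23] -> pop 41, enqueue [none], visited so far: [30, 12, 43, 5, 28, 41]
  queue [23] -> pop 23, enqueue [18], visited so far: [30, 12, 43, 5, 28, 41, 23]
  queue [18] -> pop 18, enqueue [none], visited so far: [30, 12, 43, 5, 28, 41, 23, 18]
Result: [30, 12, 43, 5, 28, 41, 23, 18]


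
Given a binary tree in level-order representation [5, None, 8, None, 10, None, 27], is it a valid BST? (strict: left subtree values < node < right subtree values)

Level-order array: [5, None, 8, None, 10, None, 27]
Validate using subtree bounds (lo, hi): at each node, require lo < value < hi,
then recurse left with hi=value and right with lo=value.
Preorder trace (stopping at first violation):
  at node 5 with bounds (-inf, +inf): OK
  at node 8 with bounds (5, +inf): OK
  at node 10 with bounds (8, +inf): OK
  at node 27 with bounds (10, +inf): OK
No violation found at any node.
Result: Valid BST


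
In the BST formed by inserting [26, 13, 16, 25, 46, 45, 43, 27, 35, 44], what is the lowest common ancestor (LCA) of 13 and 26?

Tree insertion order: [26, 13, 16, 25, 46, 45, 43, 27, 35, 44]
Tree (level-order array): [26, 13, 46, None, 16, 45, None, None, 25, 43, None, None, None, 27, 44, None, 35]
In a BST, the LCA of p=13, q=26 is the first node v on the
root-to-leaf path with p <= v <= q (go left if both < v, right if both > v).
Walk from root:
  at 26: 13 <= 26 <= 26, this is the LCA
LCA = 26


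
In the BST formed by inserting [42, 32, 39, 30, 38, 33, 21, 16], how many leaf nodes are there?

Tree built from: [42, 32, 39, 30, 38, 33, 21, 16]
Tree (level-order array): [42, 32, None, 30, 39, 21, None, 38, None, 16, None, 33]
Rule: A leaf has 0 children.
Per-node child counts:
  node 42: 1 child(ren)
  node 32: 2 child(ren)
  node 30: 1 child(ren)
  node 21: 1 child(ren)
  node 16: 0 child(ren)
  node 39: 1 child(ren)
  node 38: 1 child(ren)
  node 33: 0 child(ren)
Matching nodes: [16, 33]
Count of leaf nodes: 2


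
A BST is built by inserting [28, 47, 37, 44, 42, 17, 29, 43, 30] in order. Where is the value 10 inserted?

Starting tree (level order): [28, 17, 47, None, None, 37, None, 29, 44, None, 30, 42, None, None, None, None, 43]
Insertion path: 28 -> 17
Result: insert 10 as left child of 17
Final tree (level order): [28, 17, 47, 10, None, 37, None, None, None, 29, 44, None, 30, 42, None, None, None, None, 43]


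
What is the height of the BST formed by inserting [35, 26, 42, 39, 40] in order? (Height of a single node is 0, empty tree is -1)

Insertion order: [35, 26, 42, 39, 40]
Tree (level-order array): [35, 26, 42, None, None, 39, None, None, 40]
Compute height bottom-up (empty subtree = -1):
  height(26) = 1 + max(-1, -1) = 0
  height(40) = 1 + max(-1, -1) = 0
  height(39) = 1 + max(-1, 0) = 1
  height(42) = 1 + max(1, -1) = 2
  height(35) = 1 + max(0, 2) = 3
Height = 3


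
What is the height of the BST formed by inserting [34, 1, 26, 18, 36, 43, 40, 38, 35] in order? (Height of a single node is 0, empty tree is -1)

Insertion order: [34, 1, 26, 18, 36, 43, 40, 38, 35]
Tree (level-order array): [34, 1, 36, None, 26, 35, 43, 18, None, None, None, 40, None, None, None, 38]
Compute height bottom-up (empty subtree = -1):
  height(18) = 1 + max(-1, -1) = 0
  height(26) = 1 + max(0, -1) = 1
  height(1) = 1 + max(-1, 1) = 2
  height(35) = 1 + max(-1, -1) = 0
  height(38) = 1 + max(-1, -1) = 0
  height(40) = 1 + max(0, -1) = 1
  height(43) = 1 + max(1, -1) = 2
  height(36) = 1 + max(0, 2) = 3
  height(34) = 1 + max(2, 3) = 4
Height = 4


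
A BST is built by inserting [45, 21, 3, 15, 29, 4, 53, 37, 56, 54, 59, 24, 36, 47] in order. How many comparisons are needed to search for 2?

Search path for 2: 45 -> 21 -> 3
Found: False
Comparisons: 3


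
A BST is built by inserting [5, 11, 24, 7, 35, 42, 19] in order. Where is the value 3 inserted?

Starting tree (level order): [5, None, 11, 7, 24, None, None, 19, 35, None, None, None, 42]
Insertion path: 5
Result: insert 3 as left child of 5
Final tree (level order): [5, 3, 11, None, None, 7, 24, None, None, 19, 35, None, None, None, 42]


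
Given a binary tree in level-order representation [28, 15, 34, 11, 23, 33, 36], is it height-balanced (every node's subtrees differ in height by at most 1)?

Tree (level-order array): [28, 15, 34, 11, 23, 33, 36]
Definition: a tree is height-balanced if, at every node, |h(left) - h(right)| <= 1 (empty subtree has height -1).
Bottom-up per-node check:
  node 11: h_left=-1, h_right=-1, diff=0 [OK], height=0
  node 23: h_left=-1, h_right=-1, diff=0 [OK], height=0
  node 15: h_left=0, h_right=0, diff=0 [OK], height=1
  node 33: h_left=-1, h_right=-1, diff=0 [OK], height=0
  node 36: h_left=-1, h_right=-1, diff=0 [OK], height=0
  node 34: h_left=0, h_right=0, diff=0 [OK], height=1
  node 28: h_left=1, h_right=1, diff=0 [OK], height=2
All nodes satisfy the balance condition.
Result: Balanced


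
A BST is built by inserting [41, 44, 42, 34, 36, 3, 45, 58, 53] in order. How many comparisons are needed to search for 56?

Search path for 56: 41 -> 44 -> 45 -> 58 -> 53
Found: False
Comparisons: 5


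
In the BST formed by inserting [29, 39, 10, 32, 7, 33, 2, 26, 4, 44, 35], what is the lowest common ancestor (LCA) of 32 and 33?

Tree insertion order: [29, 39, 10, 32, 7, 33, 2, 26, 4, 44, 35]
Tree (level-order array): [29, 10, 39, 7, 26, 32, 44, 2, None, None, None, None, 33, None, None, None, 4, None, 35]
In a BST, the LCA of p=32, q=33 is the first node v on the
root-to-leaf path with p <= v <= q (go left if both < v, right if both > v).
Walk from root:
  at 29: both 32 and 33 > 29, go right
  at 39: both 32 and 33 < 39, go left
  at 32: 32 <= 32 <= 33, this is the LCA
LCA = 32


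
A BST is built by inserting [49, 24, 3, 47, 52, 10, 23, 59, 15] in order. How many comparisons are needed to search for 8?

Search path for 8: 49 -> 24 -> 3 -> 10
Found: False
Comparisons: 4


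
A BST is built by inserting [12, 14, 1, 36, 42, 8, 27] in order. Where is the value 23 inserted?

Starting tree (level order): [12, 1, 14, None, 8, None, 36, None, None, 27, 42]
Insertion path: 12 -> 14 -> 36 -> 27
Result: insert 23 as left child of 27
Final tree (level order): [12, 1, 14, None, 8, None, 36, None, None, 27, 42, 23]


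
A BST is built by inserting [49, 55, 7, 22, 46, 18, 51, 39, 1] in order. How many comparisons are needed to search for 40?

Search path for 40: 49 -> 7 -> 22 -> 46 -> 39
Found: False
Comparisons: 5


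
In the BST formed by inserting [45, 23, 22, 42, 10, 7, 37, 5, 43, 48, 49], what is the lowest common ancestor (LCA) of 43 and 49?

Tree insertion order: [45, 23, 22, 42, 10, 7, 37, 5, 43, 48, 49]
Tree (level-order array): [45, 23, 48, 22, 42, None, 49, 10, None, 37, 43, None, None, 7, None, None, None, None, None, 5]
In a BST, the LCA of p=43, q=49 is the first node v on the
root-to-leaf path with p <= v <= q (go left if both < v, right if both > v).
Walk from root:
  at 45: 43 <= 45 <= 49, this is the LCA
LCA = 45


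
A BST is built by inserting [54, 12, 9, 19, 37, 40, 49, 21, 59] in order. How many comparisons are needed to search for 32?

Search path for 32: 54 -> 12 -> 19 -> 37 -> 21
Found: False
Comparisons: 5


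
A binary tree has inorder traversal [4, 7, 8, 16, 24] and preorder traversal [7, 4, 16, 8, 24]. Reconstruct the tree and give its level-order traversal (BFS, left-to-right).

Inorder:  [4, 7, 8, 16, 24]
Preorder: [7, 4, 16, 8, 24]
Algorithm: preorder visits root first, so consume preorder in order;
for each root, split the current inorder slice at that value into
left-subtree inorder and right-subtree inorder, then recurse.
Recursive splits:
  root=7; inorder splits into left=[4], right=[8, 16, 24]
  root=4; inorder splits into left=[], right=[]
  root=16; inorder splits into left=[8], right=[24]
  root=8; inorder splits into left=[], right=[]
  root=24; inorder splits into left=[], right=[]
Reconstructed level-order: [7, 4, 16, 8, 24]


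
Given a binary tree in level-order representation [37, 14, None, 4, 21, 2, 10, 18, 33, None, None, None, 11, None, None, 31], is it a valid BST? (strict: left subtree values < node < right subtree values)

Level-order array: [37, 14, None, 4, 21, 2, 10, 18, 33, None, None, None, 11, None, None, 31]
Validate using subtree bounds (lo, hi): at each node, require lo < value < hi,
then recurse left with hi=value and right with lo=value.
Preorder trace (stopping at first violation):
  at node 37 with bounds (-inf, +inf): OK
  at node 14 with bounds (-inf, 37): OK
  at node 4 with bounds (-inf, 14): OK
  at node 2 with bounds (-inf, 4): OK
  at node 10 with bounds (4, 14): OK
  at node 11 with bounds (10, 14): OK
  at node 21 with bounds (14, 37): OK
  at node 18 with bounds (14, 21): OK
  at node 33 with bounds (21, 37): OK
  at node 31 with bounds (21, 33): OK
No violation found at any node.
Result: Valid BST


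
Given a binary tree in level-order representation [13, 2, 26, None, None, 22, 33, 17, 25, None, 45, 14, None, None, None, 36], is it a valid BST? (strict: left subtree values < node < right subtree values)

Level-order array: [13, 2, 26, None, None, 22, 33, 17, 25, None, 45, 14, None, None, None, 36]
Validate using subtree bounds (lo, hi): at each node, require lo < value < hi,
then recurse left with hi=value and right with lo=value.
Preorder trace (stopping at first violation):
  at node 13 with bounds (-inf, +inf): OK
  at node 2 with bounds (-inf, 13): OK
  at node 26 with bounds (13, +inf): OK
  at node 22 with bounds (13, 26): OK
  at node 17 with bounds (13, 22): OK
  at node 14 with bounds (13, 17): OK
  at node 25 with bounds (22, 26): OK
  at node 33 with bounds (26, +inf): OK
  at node 45 with bounds (33, +inf): OK
  at node 36 with bounds (33, 45): OK
No violation found at any node.
Result: Valid BST


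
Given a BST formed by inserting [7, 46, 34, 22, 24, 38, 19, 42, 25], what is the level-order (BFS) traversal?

Tree insertion order: [7, 46, 34, 22, 24, 38, 19, 42, 25]
Tree (level-order array): [7, None, 46, 34, None, 22, 38, 19, 24, None, 42, None, None, None, 25]
BFS from the root, enqueuing left then right child of each popped node:
  queue [7] -> pop 7, enqueue [46], visited so far: [7]
  queue [46] -> pop 46, enqueue [34], visited so far: [7, 46]
  queue [34] -> pop 34, enqueue [22, 38], visited so far: [7, 46, 34]
  queue [22, 38] -> pop 22, enqueue [19, 24], visited so far: [7, 46, 34, 22]
  queue [38, 19, 24] -> pop 38, enqueue [42], visited so far: [7, 46, 34, 22, 38]
  queue [19, 24, 42] -> pop 19, enqueue [none], visited so far: [7, 46, 34, 22, 38, 19]
  queue [24, 42] -> pop 24, enqueue [25], visited so far: [7, 46, 34, 22, 38, 19, 24]
  queue [42, 25] -> pop 42, enqueue [none], visited so far: [7, 46, 34, 22, 38, 19, 24, 42]
  queue [25] -> pop 25, enqueue [none], visited so far: [7, 46, 34, 22, 38, 19, 24, 42, 25]
Result: [7, 46, 34, 22, 38, 19, 24, 42, 25]


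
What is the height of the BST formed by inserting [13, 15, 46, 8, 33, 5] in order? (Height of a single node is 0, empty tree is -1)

Insertion order: [13, 15, 46, 8, 33, 5]
Tree (level-order array): [13, 8, 15, 5, None, None, 46, None, None, 33]
Compute height bottom-up (empty subtree = -1):
  height(5) = 1 + max(-1, -1) = 0
  height(8) = 1 + max(0, -1) = 1
  height(33) = 1 + max(-1, -1) = 0
  height(46) = 1 + max(0, -1) = 1
  height(15) = 1 + max(-1, 1) = 2
  height(13) = 1 + max(1, 2) = 3
Height = 3


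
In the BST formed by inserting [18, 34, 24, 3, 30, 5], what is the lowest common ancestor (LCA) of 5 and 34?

Tree insertion order: [18, 34, 24, 3, 30, 5]
Tree (level-order array): [18, 3, 34, None, 5, 24, None, None, None, None, 30]
In a BST, the LCA of p=5, q=34 is the first node v on the
root-to-leaf path with p <= v <= q (go left if both < v, right if both > v).
Walk from root:
  at 18: 5 <= 18 <= 34, this is the LCA
LCA = 18


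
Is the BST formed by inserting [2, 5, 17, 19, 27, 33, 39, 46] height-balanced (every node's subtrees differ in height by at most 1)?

Tree (level-order array): [2, None, 5, None, 17, None, 19, None, 27, None, 33, None, 39, None, 46]
Definition: a tree is height-balanced if, at every node, |h(left) - h(right)| <= 1 (empty subtree has height -1).
Bottom-up per-node check:
  node 46: h_left=-1, h_right=-1, diff=0 [OK], height=0
  node 39: h_left=-1, h_right=0, diff=1 [OK], height=1
  node 33: h_left=-1, h_right=1, diff=2 [FAIL (|-1-1|=2 > 1)], height=2
  node 27: h_left=-1, h_right=2, diff=3 [FAIL (|-1-2|=3 > 1)], height=3
  node 19: h_left=-1, h_right=3, diff=4 [FAIL (|-1-3|=4 > 1)], height=4
  node 17: h_left=-1, h_right=4, diff=5 [FAIL (|-1-4|=5 > 1)], height=5
  node 5: h_left=-1, h_right=5, diff=6 [FAIL (|-1-5|=6 > 1)], height=6
  node 2: h_left=-1, h_right=6, diff=7 [FAIL (|-1-6|=7 > 1)], height=7
Node 33 violates the condition: |-1 - 1| = 2 > 1.
Result: Not balanced


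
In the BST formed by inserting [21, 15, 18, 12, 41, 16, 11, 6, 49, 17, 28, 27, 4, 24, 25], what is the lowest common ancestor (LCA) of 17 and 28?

Tree insertion order: [21, 15, 18, 12, 41, 16, 11, 6, 49, 17, 28, 27, 4, 24, 25]
Tree (level-order array): [21, 15, 41, 12, 18, 28, 49, 11, None, 16, None, 27, None, None, None, 6, None, None, 17, 24, None, 4, None, None, None, None, 25]
In a BST, the LCA of p=17, q=28 is the first node v on the
root-to-leaf path with p <= v <= q (go left if both < v, right if both > v).
Walk from root:
  at 21: 17 <= 21 <= 28, this is the LCA
LCA = 21


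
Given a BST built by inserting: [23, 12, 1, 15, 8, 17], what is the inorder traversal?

Tree insertion order: [23, 12, 1, 15, 8, 17]
Tree (level-order array): [23, 12, None, 1, 15, None, 8, None, 17]
Inorder traversal: [1, 8, 12, 15, 17, 23]


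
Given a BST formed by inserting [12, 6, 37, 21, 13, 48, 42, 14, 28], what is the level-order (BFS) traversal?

Tree insertion order: [12, 6, 37, 21, 13, 48, 42, 14, 28]
Tree (level-order array): [12, 6, 37, None, None, 21, 48, 13, 28, 42, None, None, 14]
BFS from the root, enqueuing left then right child of each popped node:
  queue [12] -> pop 12, enqueue [6, 37], visited so far: [12]
  queue [6, 37] -> pop 6, enqueue [none], visited so far: [12, 6]
  queue [37] -> pop 37, enqueue [21, 48], visited so far: [12, 6, 37]
  queue [21, 48] -> pop 21, enqueue [13, 28], visited so far: [12, 6, 37, 21]
  queue [48, 13, 28] -> pop 48, enqueue [42], visited so far: [12, 6, 37, 21, 48]
  queue [13, 28, 42] -> pop 13, enqueue [14], visited so far: [12, 6, 37, 21, 48, 13]
  queue [28, 42, 14] -> pop 28, enqueue [none], visited so far: [12, 6, 37, 21, 48, 13, 28]
  queue [42, 14] -> pop 42, enqueue [none], visited so far: [12, 6, 37, 21, 48, 13, 28, 42]
  queue [14] -> pop 14, enqueue [none], visited so far: [12, 6, 37, 21, 48, 13, 28, 42, 14]
Result: [12, 6, 37, 21, 48, 13, 28, 42, 14]


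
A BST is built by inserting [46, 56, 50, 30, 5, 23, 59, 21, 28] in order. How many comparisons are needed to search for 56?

Search path for 56: 46 -> 56
Found: True
Comparisons: 2


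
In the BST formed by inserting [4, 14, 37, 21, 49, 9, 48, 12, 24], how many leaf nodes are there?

Tree built from: [4, 14, 37, 21, 49, 9, 48, 12, 24]
Tree (level-order array): [4, None, 14, 9, 37, None, 12, 21, 49, None, None, None, 24, 48]
Rule: A leaf has 0 children.
Per-node child counts:
  node 4: 1 child(ren)
  node 14: 2 child(ren)
  node 9: 1 child(ren)
  node 12: 0 child(ren)
  node 37: 2 child(ren)
  node 21: 1 child(ren)
  node 24: 0 child(ren)
  node 49: 1 child(ren)
  node 48: 0 child(ren)
Matching nodes: [12, 24, 48]
Count of leaf nodes: 3


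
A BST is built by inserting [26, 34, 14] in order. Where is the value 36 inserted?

Starting tree (level order): [26, 14, 34]
Insertion path: 26 -> 34
Result: insert 36 as right child of 34
Final tree (level order): [26, 14, 34, None, None, None, 36]


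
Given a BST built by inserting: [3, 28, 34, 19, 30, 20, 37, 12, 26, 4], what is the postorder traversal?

Tree insertion order: [3, 28, 34, 19, 30, 20, 37, 12, 26, 4]
Tree (level-order array): [3, None, 28, 19, 34, 12, 20, 30, 37, 4, None, None, 26]
Postorder traversal: [4, 12, 26, 20, 19, 30, 37, 34, 28, 3]


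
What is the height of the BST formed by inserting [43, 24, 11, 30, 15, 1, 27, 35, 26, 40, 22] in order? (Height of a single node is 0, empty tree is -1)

Insertion order: [43, 24, 11, 30, 15, 1, 27, 35, 26, 40, 22]
Tree (level-order array): [43, 24, None, 11, 30, 1, 15, 27, 35, None, None, None, 22, 26, None, None, 40]
Compute height bottom-up (empty subtree = -1):
  height(1) = 1 + max(-1, -1) = 0
  height(22) = 1 + max(-1, -1) = 0
  height(15) = 1 + max(-1, 0) = 1
  height(11) = 1 + max(0, 1) = 2
  height(26) = 1 + max(-1, -1) = 0
  height(27) = 1 + max(0, -1) = 1
  height(40) = 1 + max(-1, -1) = 0
  height(35) = 1 + max(-1, 0) = 1
  height(30) = 1 + max(1, 1) = 2
  height(24) = 1 + max(2, 2) = 3
  height(43) = 1 + max(3, -1) = 4
Height = 4


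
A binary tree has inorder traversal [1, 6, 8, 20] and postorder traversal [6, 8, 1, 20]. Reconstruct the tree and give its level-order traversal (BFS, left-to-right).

Inorder:   [1, 6, 8, 20]
Postorder: [6, 8, 1, 20]
Algorithm: postorder visits root last, so walk postorder right-to-left;
each value is the root of the current inorder slice — split it at that
value, recurse on the right subtree first, then the left.
Recursive splits:
  root=20; inorder splits into left=[1, 6, 8], right=[]
  root=1; inorder splits into left=[], right=[6, 8]
  root=8; inorder splits into left=[6], right=[]
  root=6; inorder splits into left=[], right=[]
Reconstructed level-order: [20, 1, 8, 6]


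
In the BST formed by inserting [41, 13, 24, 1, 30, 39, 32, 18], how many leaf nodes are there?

Tree built from: [41, 13, 24, 1, 30, 39, 32, 18]
Tree (level-order array): [41, 13, None, 1, 24, None, None, 18, 30, None, None, None, 39, 32]
Rule: A leaf has 0 children.
Per-node child counts:
  node 41: 1 child(ren)
  node 13: 2 child(ren)
  node 1: 0 child(ren)
  node 24: 2 child(ren)
  node 18: 0 child(ren)
  node 30: 1 child(ren)
  node 39: 1 child(ren)
  node 32: 0 child(ren)
Matching nodes: [1, 18, 32]
Count of leaf nodes: 3


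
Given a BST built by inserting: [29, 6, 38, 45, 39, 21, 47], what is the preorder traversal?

Tree insertion order: [29, 6, 38, 45, 39, 21, 47]
Tree (level-order array): [29, 6, 38, None, 21, None, 45, None, None, 39, 47]
Preorder traversal: [29, 6, 21, 38, 45, 39, 47]


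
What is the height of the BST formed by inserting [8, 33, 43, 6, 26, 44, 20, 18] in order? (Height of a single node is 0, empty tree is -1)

Insertion order: [8, 33, 43, 6, 26, 44, 20, 18]
Tree (level-order array): [8, 6, 33, None, None, 26, 43, 20, None, None, 44, 18]
Compute height bottom-up (empty subtree = -1):
  height(6) = 1 + max(-1, -1) = 0
  height(18) = 1 + max(-1, -1) = 0
  height(20) = 1 + max(0, -1) = 1
  height(26) = 1 + max(1, -1) = 2
  height(44) = 1 + max(-1, -1) = 0
  height(43) = 1 + max(-1, 0) = 1
  height(33) = 1 + max(2, 1) = 3
  height(8) = 1 + max(0, 3) = 4
Height = 4
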